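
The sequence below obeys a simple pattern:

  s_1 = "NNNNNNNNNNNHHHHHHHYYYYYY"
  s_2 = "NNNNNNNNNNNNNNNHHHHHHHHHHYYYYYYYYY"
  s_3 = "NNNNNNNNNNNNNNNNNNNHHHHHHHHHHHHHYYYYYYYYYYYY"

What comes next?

NNNNNNNNNNNNNNNNNNNNNNNHHHHHHHHHHHHHHHHYYYYYYYYYYYYYYY

Term n consists of 4n+3 N's, followed by 3n+1 H's, followed by 3n Y's, where the shown terms are n = 2, 3, 4.
At n = 5 the blocks have lengths 23, 16, 15.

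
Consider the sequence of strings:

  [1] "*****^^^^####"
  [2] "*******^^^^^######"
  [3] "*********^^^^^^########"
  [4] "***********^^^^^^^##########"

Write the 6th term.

***************^^^^^^^^^##############

Term n consists of 2n+1 *'s, followed by n+2 ^'s, followed by 2n #'s, where the shown terms are n = 2, 3, 4, 5.
For term 6, n = 7, so the run lengths are 15, 9, 14.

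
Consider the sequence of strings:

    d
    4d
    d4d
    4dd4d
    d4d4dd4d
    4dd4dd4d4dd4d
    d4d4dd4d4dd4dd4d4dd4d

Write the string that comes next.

From term 3 onward, concatenate the second-to-last term with the last: d·4d = d4d, 4d·d4d = 4dd4d, …
So term 8 is 4dd4dd4d4dd4d·d4d4dd4d4dd4dd4d4dd4d.

4dd4dd4d4dd4dd4d4dd4d4dd4dd4d4dd4d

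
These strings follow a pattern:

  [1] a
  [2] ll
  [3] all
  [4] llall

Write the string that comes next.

allllall

This is a Fibonacci-style word recurrence s(k) = s(k−2)·s(k−1): e.g. a·ll = all.
The next term joins all and llall.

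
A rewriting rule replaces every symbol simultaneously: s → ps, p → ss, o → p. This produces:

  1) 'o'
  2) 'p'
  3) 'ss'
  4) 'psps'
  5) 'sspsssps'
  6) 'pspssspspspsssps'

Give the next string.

sspssspspspssspssspssspspspsssps

Replace each of the 16 characters of pspssspspspsssps in place — ss ps ss ps ps ps ss ps ss ps ss ps ps ps ss ps — and concatenate.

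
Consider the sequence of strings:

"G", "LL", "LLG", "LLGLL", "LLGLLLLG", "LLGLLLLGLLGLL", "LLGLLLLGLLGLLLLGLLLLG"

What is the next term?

LLGLLLLGLLGLLLLGLLLLGLLGLLLLGLLGLL

Each term (from the third on) is the previous term followed by the one before it: term 3 = LL·G = LLG.
The next term joins LLGLLLLGLLGLLLLGLLLLG and LLGLLLLGLLGLL.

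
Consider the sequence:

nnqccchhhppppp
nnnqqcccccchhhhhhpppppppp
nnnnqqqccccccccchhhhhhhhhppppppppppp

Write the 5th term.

nnnnnnqqqqqccccccccccccccchhhhhhhhhhhhhhhppppppppppppppppp

The n-th term is n+1 n's then n q's then 3n c's then 3n h's then 3n+2 p's (n = 1, 2, …).
At n = 5 the blocks have lengths 6, 5, 15, 15, 17.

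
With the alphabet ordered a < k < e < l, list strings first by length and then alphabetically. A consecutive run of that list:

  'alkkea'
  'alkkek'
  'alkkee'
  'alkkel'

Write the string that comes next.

The successor of alkkel increments the rightmost position that isn't already l and resets every position after it to a.

alkkla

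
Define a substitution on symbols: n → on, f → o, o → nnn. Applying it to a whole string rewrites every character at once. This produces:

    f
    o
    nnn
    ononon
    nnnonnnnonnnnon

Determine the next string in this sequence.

onononnnnononononnnnononononnnnon

φ(nnnonnnnonnnnon) expands symbol-by-symbol to on on on nnn on on on on nnn on on on on nnn on; joining the 15 pieces gives the next term.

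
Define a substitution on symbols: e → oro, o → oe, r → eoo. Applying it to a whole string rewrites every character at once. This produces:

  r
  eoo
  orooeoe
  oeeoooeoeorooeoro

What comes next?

Applying the rule to each of the 17 symbols of oeeoooeoeorooeoro gives the pieces oe oro oro oe oe oe oro oe oro oe eoo oe oe oro oe eoo oe, which concatenate to the answer.

oeoroorooeoeoeorooeorooeeoooeoeorooeeoooe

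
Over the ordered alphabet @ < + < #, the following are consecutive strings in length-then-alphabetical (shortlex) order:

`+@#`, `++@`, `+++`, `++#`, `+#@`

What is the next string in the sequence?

+#+

The successor of +#@ increments the rightmost position that isn't already # and resets every position after it to @.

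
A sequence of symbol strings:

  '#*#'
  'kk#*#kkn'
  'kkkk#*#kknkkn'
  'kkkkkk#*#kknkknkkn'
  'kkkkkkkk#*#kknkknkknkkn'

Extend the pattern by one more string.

Every step adds kk to the front and kkn to the end of the previous string.
Applying this once more to kkkkkkkk#*#kknkknkknkkn:

kkkkkkkkkk#*#kknkknkknkknkkn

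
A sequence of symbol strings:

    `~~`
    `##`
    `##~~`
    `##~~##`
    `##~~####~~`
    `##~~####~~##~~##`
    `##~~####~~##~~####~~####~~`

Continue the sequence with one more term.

##~~####~~##~~####~~####~~##~~####~~##~~##

This is a Fibonacci-style word recurrence s(k) = s(k−1)·s(k−2): e.g. ##·~~ = ##~~.
The next term joins ##~~####~~##~~####~~####~~ and ##~~####~~##~~##.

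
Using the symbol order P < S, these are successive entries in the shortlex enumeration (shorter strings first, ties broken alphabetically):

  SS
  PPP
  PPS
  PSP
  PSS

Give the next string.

SPP

Find the rightmost character of PSS below S, bump it to the next letter, and reset everything to its right to P.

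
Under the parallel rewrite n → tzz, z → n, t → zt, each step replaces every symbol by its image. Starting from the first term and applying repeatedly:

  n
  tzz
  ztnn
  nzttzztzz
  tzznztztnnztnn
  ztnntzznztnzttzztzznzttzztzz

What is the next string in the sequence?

nzttzztzzztnntzznzttzznztztnnztnntzznztztnnztnn

φ(ztnntzznztnzttzztzznzttzztzz) expands symbol-by-symbol to n zt tzz tzz zt n n tzz n zt tzz n zt zt n n zt n n tzz n zt zt n n zt n n; joining the 28 pieces gives the next term.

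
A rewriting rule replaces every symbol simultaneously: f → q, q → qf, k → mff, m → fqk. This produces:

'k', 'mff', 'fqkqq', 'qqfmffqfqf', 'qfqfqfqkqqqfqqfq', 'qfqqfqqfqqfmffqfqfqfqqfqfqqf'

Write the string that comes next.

Replace each of the 28 characters of qfqqfqqfqqfmffqfqfqfqqfqfqqf in place — qf q qf qf q qf qf q qf qf q fqk q q qf q qf q qf q qf qf q qf q qf qf q — and concatenate.

qfqqfqfqqfqfqqfqfqfqkqqqfqqfqqfqqfqfqqfqqfqfq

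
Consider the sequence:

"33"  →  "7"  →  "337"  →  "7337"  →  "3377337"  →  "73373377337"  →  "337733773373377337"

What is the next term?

This is a Fibonacci-style word recurrence s(k) = s(k−2)·s(k−1): e.g. 33·7 = 337.
So term 8 is 73373377337·337733773373377337.

73373377337337733773373377337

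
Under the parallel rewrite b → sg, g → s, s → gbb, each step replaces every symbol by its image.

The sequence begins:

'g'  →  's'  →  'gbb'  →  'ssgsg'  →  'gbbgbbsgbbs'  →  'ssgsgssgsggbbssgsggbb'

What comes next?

Rewriting the 21 symbols of ssgsgssgsggbbssgsggbb one by one yields gbb gbb s gbb s gbb gbb s gbb s s sg sg gbb gbb s gbb s s sg sg; concatenated:

gbbgbbsgbbsgbbgbbsgbbsssgsggbbgbbsgbbsssgsg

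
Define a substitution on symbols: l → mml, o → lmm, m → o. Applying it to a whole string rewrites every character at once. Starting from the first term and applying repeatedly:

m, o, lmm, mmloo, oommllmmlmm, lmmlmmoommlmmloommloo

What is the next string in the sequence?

φ(lmmlmmoommlmmloommloo) expands symbol-by-symbol to mml o o mml o o lmm lmm o o mml o o mml lmm lmm o o mml lmm lmm; joining the 21 pieces gives the next term.

mmloommloolmmlmmoommloommllmmlmmoommllmmlmm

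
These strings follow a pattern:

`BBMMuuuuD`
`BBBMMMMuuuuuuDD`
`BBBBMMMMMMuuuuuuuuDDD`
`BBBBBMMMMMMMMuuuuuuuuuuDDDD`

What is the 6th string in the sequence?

BBBBBBBMMMMMMMMMMMMuuuuuuuuuuuuuuDDDDDD

The n-th term is n+1 B's then 2n M's then 2n+2 u's then n D's (n = 1, 2, …).
At n = 6 the blocks have lengths 7, 12, 14, 6.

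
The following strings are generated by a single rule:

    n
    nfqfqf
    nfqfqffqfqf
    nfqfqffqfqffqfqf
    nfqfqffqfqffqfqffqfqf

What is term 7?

The strings grow by a fixed suffix fqfqf each time.
From nfqfqffqfqffqfqffqfqf, 2 further steps: nfqfqffqfqffqfqffqfqf → nfqfqffqfqffqfqffqfqffqfqf → (answer).

nfqfqffqfqffqfqffqfqffqfqffqfqf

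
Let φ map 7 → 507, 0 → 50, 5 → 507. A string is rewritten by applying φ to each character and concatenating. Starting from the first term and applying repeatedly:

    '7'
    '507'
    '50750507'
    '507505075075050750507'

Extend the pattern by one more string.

Rewriting the 21 symbols of 507505075075050750507 one by one yields 507 50 507 507 50 507 50 507 507 50 507 507 50 507 50 507 507 50 507 50 507; concatenated:

5075050750750507505075075050750750507505075075050750507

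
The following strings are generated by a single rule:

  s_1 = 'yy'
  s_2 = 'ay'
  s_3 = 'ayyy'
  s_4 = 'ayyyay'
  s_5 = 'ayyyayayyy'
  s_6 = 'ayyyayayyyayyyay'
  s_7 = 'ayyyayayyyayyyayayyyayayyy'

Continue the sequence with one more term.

ayyyayayyyayyyayayyyayayyyayyyayayyyayyyay

This is a Fibonacci-style word recurrence s(k) = s(k−1)·s(k−2): e.g. ay·yy = ayyy.
The next term joins ayyyayayyyayyyayayyyayayyy and ayyyayayyyayyyay.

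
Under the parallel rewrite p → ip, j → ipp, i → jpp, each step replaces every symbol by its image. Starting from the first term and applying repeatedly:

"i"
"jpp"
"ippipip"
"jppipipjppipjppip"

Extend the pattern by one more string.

Applying the rule to each of the 17 symbols of jppipipjppipjppip gives the pieces ipp ip ip jpp ip jpp ip ipp ip ip jpp ip ipp ip ip jpp ip, which concatenate to the answer.

ippipipjppipjppipippipipjppipippipipjppip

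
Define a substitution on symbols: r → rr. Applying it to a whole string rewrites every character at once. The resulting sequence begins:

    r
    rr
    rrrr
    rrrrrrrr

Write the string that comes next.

Rewriting each symbol of rrrrrrrr: r→rr, r→rr, r→rr, r→rr, r→rr, r→rr, r→rr, r→rr, which concatenates to rr rr rr rr rr rr rr rr.

rrrrrrrrrrrrrrrr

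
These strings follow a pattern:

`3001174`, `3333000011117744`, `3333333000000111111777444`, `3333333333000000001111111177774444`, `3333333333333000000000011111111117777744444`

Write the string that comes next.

Term n consists of 3n-2 3's, followed by 2n 0's, followed by 2n 1's, followed by n 7's, followed by n 4's (n = 1, 2, …).
Setting n = 6 gives 16, 12, 12, 6, 6 characters in each block.

3333333333333333000000000000111111111111777777444444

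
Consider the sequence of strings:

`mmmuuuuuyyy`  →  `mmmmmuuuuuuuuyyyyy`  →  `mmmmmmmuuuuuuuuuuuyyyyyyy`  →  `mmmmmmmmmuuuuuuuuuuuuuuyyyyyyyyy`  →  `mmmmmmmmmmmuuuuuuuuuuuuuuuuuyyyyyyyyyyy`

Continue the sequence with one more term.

mmmmmmmmmmmmmuuuuuuuuuuuuuuuuuuuuyyyyyyyyyyyyy

Term n consists of 2n+1 m's, followed by 3n+2 u's, followed by 2n+1 y's (n = 1, 2, …).
For the next term, n = 6, so the run lengths are 13, 20, 13.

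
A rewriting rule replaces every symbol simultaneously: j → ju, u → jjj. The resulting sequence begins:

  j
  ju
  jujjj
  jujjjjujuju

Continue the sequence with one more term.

jujjjjujujujujjjjujjjjujjj

Apply φ to jujjjjujuju symbol by symbol: j→ju, u→jjj, j→ju, j→ju, j→ju, j→ju, u→jjj, j→ju, u→jjj, j→ju, u→jjj; joined: ju jjj ju ju ju ju jjj ju jjj ju jjj.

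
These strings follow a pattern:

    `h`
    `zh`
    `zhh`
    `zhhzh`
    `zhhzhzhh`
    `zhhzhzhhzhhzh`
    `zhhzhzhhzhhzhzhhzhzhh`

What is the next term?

This is a Fibonacci-style word recurrence s(k) = s(k−1)·s(k−2): e.g. zh·h = zhh.
Continuing: zhhzhzhhzhhzhzhhzhzhh · zhhzhzhhzhhzh gives term 8.

zhhzhzhhzhhzhzhhzhzhhzhhzhzhhzhhzh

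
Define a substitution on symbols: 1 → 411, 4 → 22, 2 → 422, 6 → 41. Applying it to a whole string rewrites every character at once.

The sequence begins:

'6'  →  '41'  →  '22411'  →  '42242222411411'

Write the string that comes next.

Rewriting the 14 symbols of 42242222411411 one by one yields 22 422 422 22 422 422 422 422 22 411 411 22 411 411; concatenated:

22422422224224224224222241141122411411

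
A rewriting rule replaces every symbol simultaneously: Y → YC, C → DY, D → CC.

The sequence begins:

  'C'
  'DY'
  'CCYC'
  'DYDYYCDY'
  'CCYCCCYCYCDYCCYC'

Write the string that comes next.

Rewriting the 16 symbols of CCYCCCYCYCDYCCYC one by one yields DY DY YC DY DY DY YC DY YC DY CC YC DY DY YC DY; concatenated:

DYDYYCDYDYDYYCDYYCDYCCYCDYDYYCDY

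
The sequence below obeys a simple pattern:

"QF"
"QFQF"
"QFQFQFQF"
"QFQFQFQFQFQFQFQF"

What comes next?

QFQFQFQFQFQFQFQFQFQFQFQFQFQFQFQF

Each string is two copies of the previous one concatenated.
One more doubling of QFQFQFQFQFQFQFQF gives the answer.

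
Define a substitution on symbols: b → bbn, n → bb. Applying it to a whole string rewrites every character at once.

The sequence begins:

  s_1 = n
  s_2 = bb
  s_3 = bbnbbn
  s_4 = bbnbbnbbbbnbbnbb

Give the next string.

bbnbbnbbbbnbbnbbbbnbbnbbnbbnbbbbnbbnbbbbnbbn

Applying the rule to each of the 16 symbols of bbnbbnbbbbnbbnbb gives the pieces bbn bbn bb bbn bbn bb bbn bbn bbn bbn bb bbn bbn bb bbn bbn, which concatenate to the answer.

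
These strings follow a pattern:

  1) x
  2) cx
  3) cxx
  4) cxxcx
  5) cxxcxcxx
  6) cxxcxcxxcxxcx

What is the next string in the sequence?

cxxcxcxxcxxcxcxxcxcxx

From term 3 onward, concatenate the last term with the second-to-last: cx·x = cxx, cxx·cx = cxxcx, …
So term 7 is cxxcxcxxcxxcx·cxxcxcxx.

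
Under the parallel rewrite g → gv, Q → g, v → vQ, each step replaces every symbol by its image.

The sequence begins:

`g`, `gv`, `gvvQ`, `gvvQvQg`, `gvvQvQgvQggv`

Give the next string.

gvvQvQgvQggvvQggvgvvQ

Expanding gvvQvQgvQggv: g→gv, v→vQ, v→vQ, Q→g, v→vQ, Q→g, g→gv, v→vQ, Q→g, g→gv, g→gv, v→vQ. Concatenated: gv vQ vQ g vQ g gv vQ g gv gv vQ.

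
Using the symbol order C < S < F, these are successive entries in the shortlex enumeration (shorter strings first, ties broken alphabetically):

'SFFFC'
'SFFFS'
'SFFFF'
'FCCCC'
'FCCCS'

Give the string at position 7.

FCCSC

Advancing 2 positions from FCCCS through FCCCS → FCCCF reaches term 7.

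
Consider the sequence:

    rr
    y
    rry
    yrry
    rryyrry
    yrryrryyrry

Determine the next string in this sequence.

This is a Fibonacci-style word recurrence s(k) = s(k−2)·s(k−1): e.g. rr·y = rry.
So term 7 is rryyrry·yrryrryyrry.

rryyrryyrryrryyrry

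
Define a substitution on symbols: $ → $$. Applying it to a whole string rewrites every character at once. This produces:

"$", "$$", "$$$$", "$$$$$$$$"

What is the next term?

Rewriting each symbol of $$$$$$$$: $→$$, $→$$, $→$$, $→$$, $→$$, $→$$, $→$$, $→$$, which concatenates to $$ $$ $$ $$ $$ $$ $$ $$.

$$$$$$$$$$$$$$$$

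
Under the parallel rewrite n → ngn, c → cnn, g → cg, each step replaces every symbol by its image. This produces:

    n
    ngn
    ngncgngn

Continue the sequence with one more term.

Rewriting each symbol of ngncgngn: n→ngn, g→cg, n→ngn, c→cnn, g→cg, n→ngn, g→cg, n→ngn, which concatenates to ngn cg ngn cnn cg ngn cg ngn.

ngncgngncnncgngncgngn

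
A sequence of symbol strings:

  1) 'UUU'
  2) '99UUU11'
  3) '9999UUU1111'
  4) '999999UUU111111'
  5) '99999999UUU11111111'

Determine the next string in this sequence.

Every step adds 99 to the front and 11 to the end of the previous string.
So the next term is 99·99999999UUU11111111·11.

9999999999UUU1111111111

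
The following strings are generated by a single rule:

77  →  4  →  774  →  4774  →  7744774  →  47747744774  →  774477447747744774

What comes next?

47747744774774477447747744774

Each term (from the third on) is the two preceding terms concatenated in order: term 3 = 77·4 = 774.
So term 8 is 47747744774·774477447747744774.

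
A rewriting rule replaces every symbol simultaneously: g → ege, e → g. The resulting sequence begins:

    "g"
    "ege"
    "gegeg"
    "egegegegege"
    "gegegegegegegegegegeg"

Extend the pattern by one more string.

egegegegegegegegegegegegegegegegegegegegege

φ(gegegegegegegegegegeg) expands symbol-by-symbol to ege g ege g ege g ege g ege g ege g ege g ege g ege g ege g ege; joining the 21 pieces gives the next term.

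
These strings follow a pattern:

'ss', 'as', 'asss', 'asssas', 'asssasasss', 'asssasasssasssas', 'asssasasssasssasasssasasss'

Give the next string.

asssasasssasssasasssasasssasssasasssasssas

This is a Fibonacci-style word recurrence s(k) = s(k−1)·s(k−2): e.g. as·ss = asss.
The next term joins asssasasssasssasasssasasss and asssasasssasssas.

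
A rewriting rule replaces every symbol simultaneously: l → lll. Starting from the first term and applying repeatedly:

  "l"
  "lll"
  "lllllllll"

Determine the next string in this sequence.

Expanding lllllllll: l→lll, l→lll, l→lll, l→lll, l→lll, l→lll, l→lll, l→lll, l→lll. Concatenated: lll lll lll lll lll lll lll lll lll.

lllllllllllllllllllllllllll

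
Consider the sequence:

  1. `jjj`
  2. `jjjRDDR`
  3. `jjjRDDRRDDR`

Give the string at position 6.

jjjRDDRRDDRRDDRRDDRRDDR

The strings grow by a fixed suffix RDDR each time.
From jjjRDDRRDDR, 3 further steps: jjjRDDRRDDR → jjjRDDRRDDRRDDR → jjjRDDRRDDRRDDRRDDR → (answer).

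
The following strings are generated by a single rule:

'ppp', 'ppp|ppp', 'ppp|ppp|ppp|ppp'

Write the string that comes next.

Every step duplicates the string with '|' between the halves.
Doubling ppp|ppp|ppp|ppp with '|' between the halves:

ppp|ppp|ppp|ppp|ppp|ppp|ppp|ppp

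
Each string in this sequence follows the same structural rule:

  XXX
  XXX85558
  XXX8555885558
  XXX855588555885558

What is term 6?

XXX8555885558855588555885558

Every step adds 85558 to the end: s(k+1) = s(k)·85558.
From XXX855588555885558, 2 further steps: XXX855588555885558 → XXX85558855588555885558 → (answer).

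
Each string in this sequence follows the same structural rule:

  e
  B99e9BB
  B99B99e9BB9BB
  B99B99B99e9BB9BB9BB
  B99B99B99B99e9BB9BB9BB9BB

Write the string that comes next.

B99B99B99B99B99e9BB9BB9BB9BB9BB

Each term wraps the previous one in B99 on the left and 9BB on the right.
One more step from B99B99B99B99e9BB9BB9BB9BB gives the answer.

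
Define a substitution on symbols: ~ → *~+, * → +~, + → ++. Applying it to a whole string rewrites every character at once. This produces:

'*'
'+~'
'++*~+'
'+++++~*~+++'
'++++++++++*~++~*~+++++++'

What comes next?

+++++++++++++++++++++~*~+++++*~++~*~+++++++++++++++

Replace each of the 24 characters of ++++++++++*~++~*~+++++++ in place — ++ ++ ++ ++ ++ ++ ++ ++ ++ ++ +~ *~+ ++ ++ *~+ +~ *~+ ++ ++ ++ ++ ++ ++ ++ — and concatenate.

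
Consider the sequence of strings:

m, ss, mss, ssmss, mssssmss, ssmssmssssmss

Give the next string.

mssssmssssmssmssssmss

From term 3 onward, concatenate the second-to-last term with the last: m·ss = mss, ss·mss = ssmss, …
So term 7 is mssssmss·ssmssmssssmss.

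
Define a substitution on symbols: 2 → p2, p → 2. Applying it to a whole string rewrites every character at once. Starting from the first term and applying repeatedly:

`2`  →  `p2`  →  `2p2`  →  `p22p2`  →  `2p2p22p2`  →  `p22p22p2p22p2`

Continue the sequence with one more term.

Rewriting the 13 symbols of p22p22p2p22p2 one by one yields 2 p2 p2 2 p2 p2 2 p2 2 p2 p2 2 p2; concatenated:

2p2p22p2p22p22p2p22p2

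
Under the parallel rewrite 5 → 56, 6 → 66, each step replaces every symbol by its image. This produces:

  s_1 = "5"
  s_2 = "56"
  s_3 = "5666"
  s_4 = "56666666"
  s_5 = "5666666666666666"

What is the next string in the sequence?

56666666666666666666666666666666

Replace each of the 16 characters of 5666666666666666 in place — 56 66 66 66 66 66 66 66 66 66 66 66 66 66 66 66 — and concatenate.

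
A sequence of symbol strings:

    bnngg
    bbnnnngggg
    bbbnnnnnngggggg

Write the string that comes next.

Term n consists of n b's, followed by 2n n's, followed by 2n g's (n = 1, 2, …).
At n = 4 the blocks have lengths 4, 8, 8.

bbbbnnnnnnnngggggggg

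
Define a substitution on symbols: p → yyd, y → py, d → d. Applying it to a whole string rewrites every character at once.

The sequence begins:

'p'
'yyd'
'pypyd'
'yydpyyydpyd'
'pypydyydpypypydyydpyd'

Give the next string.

φ(pypydyydpypypydyydpyd) expands symbol-by-symbol to yyd py yyd py d py py d yyd py yyd py yyd py d py py d yyd py d; joining the 21 pieces gives the next term.

yydpyyydpydpypydyydpyyydpyyydpydpypydyydpyd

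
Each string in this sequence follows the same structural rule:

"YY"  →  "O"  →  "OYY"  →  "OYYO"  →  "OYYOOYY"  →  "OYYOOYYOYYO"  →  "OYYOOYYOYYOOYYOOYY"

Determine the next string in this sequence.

OYYOOYYOYYOOYYOOYYOYYOOYYOYYO

Each term (from the third on) is the previous term followed by the one before it: term 3 = O·YY = OYY.
The next term joins OYYOOYYOYYOOYYOOYY and OYYOOYYOYYO.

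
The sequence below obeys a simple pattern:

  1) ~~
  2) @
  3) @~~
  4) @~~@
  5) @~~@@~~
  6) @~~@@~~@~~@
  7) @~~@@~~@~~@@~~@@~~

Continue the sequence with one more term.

From term 3 onward, concatenate the last term with the second-to-last: @·~~ = @~~, @~~·@ = @~~@, …
The next term joins @~~@@~~@~~@@~~@@~~ and @~~@@~~@~~@.

@~~@@~~@~~@@~~@@~~@~~@@~~@~~@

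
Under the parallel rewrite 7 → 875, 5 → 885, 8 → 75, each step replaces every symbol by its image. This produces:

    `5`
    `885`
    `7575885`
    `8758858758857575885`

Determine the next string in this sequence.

Replace each of the 19 characters of 8758858758857575885 in place — 75 875 885 75 75 885 75 875 885 75 75 885 875 885 875 885 75 75 885 — and concatenate.

7587588575758857587588575758858758858758857575885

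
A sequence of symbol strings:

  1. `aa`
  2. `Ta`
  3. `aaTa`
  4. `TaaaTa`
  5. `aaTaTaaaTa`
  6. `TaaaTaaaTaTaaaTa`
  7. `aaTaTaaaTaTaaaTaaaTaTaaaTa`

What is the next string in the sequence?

TaaaTaaaTaTaaaTaaaTaTaaaTaTaaaTaaaTaTaaaTa

This is a Fibonacci-style word recurrence s(k) = s(k−2)·s(k−1): e.g. aa·Ta = aaTa.
Continuing: TaaaTaaaTaTaaaTa · aaTaTaaaTaTaaaTaaaTaTaaaTa gives term 8.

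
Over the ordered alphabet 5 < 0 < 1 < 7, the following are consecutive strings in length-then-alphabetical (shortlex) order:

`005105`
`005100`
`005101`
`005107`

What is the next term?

005115

The successor of 005107 increments the rightmost position that isn't already 7 and resets every position after it to 5.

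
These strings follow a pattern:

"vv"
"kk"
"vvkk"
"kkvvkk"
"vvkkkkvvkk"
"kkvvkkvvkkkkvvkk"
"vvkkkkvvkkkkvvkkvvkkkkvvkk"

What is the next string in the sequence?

Each term (from the third on) is the two preceding terms concatenated in order: term 3 = vv·kk = vvkk.
Continuing: kkvvkkvvkkkkvvkk · vvkkkkvvkkkkvvkkvvkkkkvvkk gives term 8.

kkvvkkvvkkkkvvkkvvkkkkvvkkkkvvkkvvkkkkvvkk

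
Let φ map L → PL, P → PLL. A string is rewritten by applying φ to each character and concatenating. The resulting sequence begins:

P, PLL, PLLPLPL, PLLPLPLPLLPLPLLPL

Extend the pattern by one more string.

PLLPLPLPLLPLPLLPLPLLPLPLPLLPLPLLPLPLPLLPL

Applying the rule to each of the 17 symbols of PLLPLPLPLLPLPLLPL gives the pieces PLL PL PL PLL PL PLL PL PLL PL PL PLL PL PLL PL PL PLL PL, which concatenate to the answer.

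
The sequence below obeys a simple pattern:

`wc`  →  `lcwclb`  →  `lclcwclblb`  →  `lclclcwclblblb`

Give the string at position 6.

lclclclclcwclblblblblb

Each term wraps the previous one in lc on the left and lb on the right.
From lclclcwclblblb, 2 further steps: lclclcwclblblb → lclclclcwclblblblb → (answer).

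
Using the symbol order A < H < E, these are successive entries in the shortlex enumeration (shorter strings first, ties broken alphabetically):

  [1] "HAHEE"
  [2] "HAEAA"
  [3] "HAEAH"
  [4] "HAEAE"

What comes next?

HAEHA

Find the rightmost character of HAEAE below E, bump it to the next letter, and reset everything to its right to A.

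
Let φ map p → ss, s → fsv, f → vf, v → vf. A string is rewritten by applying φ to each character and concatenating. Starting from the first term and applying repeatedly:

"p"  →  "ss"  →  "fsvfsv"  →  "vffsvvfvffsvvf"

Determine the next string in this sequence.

vfvfvffsvvfvfvfvfvfvffsvvfvfvf

φ(vffsvvfvffsvvf) expands symbol-by-symbol to vf vf vf fsv vf vf vf vf vf vf fsv vf vf vf; joining the 14 pieces gives the next term.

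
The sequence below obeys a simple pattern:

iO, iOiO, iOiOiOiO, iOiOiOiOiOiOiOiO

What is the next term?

s(k+1) = s(k)·s(k) — each term doubles the last.
So the next term is two copies of iOiOiOiOiOiOiOiO.

iOiOiOiOiOiOiOiOiOiOiOiOiOiOiOiO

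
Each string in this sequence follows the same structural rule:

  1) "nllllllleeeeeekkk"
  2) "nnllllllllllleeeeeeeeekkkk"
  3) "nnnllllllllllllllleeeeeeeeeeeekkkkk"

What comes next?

Reading off run lengths: n runs 1, 2, 3; l runs 7, 11, 15; e runs 6, 9, 12; k runs 3, 4, 5 — each is linear in n, where the shown terms are n = 2, 3, 4.
For the next term, n = 5, so the run lengths are 4, 19, 15, 6.

nnnnllllllllllllllllllleeeeeeeeeeeeeeekkkkkk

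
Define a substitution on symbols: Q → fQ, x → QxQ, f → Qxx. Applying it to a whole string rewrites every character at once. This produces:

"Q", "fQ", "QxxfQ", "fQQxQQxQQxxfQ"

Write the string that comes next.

φ(fQQxQQxQQxxfQ) expands symbol-by-symbol to Qxx fQ fQ QxQ fQ fQ QxQ fQ fQ QxQ QxQ Qxx fQ; joining the 13 pieces gives the next term.

QxxfQfQQxQfQfQQxQfQfQQxQQxQQxxfQ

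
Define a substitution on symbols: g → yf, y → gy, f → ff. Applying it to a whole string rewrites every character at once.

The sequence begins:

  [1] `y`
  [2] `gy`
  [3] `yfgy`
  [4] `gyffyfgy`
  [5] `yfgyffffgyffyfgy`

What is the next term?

Applying the rule to each of the 16 symbols of yfgyffffgyffyfgy gives the pieces gy ff yf gy ff ff ff ff yf gy ff ff gy ff yf gy, which concatenate to the answer.

gyffyfgyffffffffyfgyffffgyffyfgy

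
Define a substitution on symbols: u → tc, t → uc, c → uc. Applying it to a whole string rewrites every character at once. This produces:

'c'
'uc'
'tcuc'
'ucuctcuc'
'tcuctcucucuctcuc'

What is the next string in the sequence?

Replace each of the 16 characters of tcuctcucucuctcuc in place — uc uc tc uc uc uc tc uc tc uc tc uc uc uc tc uc — and concatenate.

ucuctcucucuctcuctcuctcucucuctcuc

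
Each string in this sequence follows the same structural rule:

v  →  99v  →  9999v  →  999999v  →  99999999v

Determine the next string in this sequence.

Every step adds 99 at the front: s(k+1) = 99·s(k).
So the next term is 99·99999999v.

9999999999v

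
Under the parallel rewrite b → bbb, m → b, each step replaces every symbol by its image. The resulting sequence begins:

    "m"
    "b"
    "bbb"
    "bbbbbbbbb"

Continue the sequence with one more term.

Expanding bbbbbbbbb: b→bbb, b→bbb, b→bbb, b→bbb, b→bbb, b→bbb, b→bbb, b→bbb, b→bbb. Concatenated: bbb bbb bbb bbb bbb bbb bbb bbb bbb.

bbbbbbbbbbbbbbbbbbbbbbbbbbb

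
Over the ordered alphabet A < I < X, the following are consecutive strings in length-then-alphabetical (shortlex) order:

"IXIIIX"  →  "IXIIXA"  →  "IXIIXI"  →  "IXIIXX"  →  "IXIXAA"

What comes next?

The successor of IXIXAA increments the rightmost position that isn't already X and resets every position after it to A.

IXIXAI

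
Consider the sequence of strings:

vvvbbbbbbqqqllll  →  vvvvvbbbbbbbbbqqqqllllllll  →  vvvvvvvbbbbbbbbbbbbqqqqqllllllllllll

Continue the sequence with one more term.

vvvvvvvvvbbbbbbbbbbbbbbbqqqqqqllllllllllllllll

The n-th term is 2n+1 v's then 3n+3 b's then n+2 q's then 4n l's (n = 1, 2, …).
Setting n = 4 gives 9, 15, 6, 16 characters in each block.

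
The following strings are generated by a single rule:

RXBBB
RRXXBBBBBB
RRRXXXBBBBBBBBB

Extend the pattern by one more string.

RRRRXXXXBBBBBBBBBBBB

Each string has the form R^{n} X^{n} B^{3n} (n = 1, 2, …).
For the next term, n = 4, so the run lengths are 4, 4, 12.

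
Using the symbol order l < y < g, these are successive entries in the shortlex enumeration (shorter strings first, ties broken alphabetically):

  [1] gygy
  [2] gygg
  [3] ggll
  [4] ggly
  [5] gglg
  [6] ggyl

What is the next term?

ggyy

Find the rightmost character of ggyl below g, bump it to the next letter, and reset everything to its right to l.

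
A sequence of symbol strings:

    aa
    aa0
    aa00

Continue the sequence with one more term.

aa000

The strings grow by a fixed suffix 0 each time.
So the next term is aa00·0.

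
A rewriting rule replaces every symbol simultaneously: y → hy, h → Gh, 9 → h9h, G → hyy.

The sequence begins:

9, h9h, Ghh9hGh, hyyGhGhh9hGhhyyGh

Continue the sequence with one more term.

GhhyhyhyyGhhyyGhGhh9hGhhyyGhGhhyhyhyyGh

Applying the rule to each of the 17 symbols of hyyGhGhh9hGhhyyGh gives the pieces Gh hy hy hyy Gh hyy Gh Gh h9h Gh hyy Gh Gh hy hy hyy Gh, which concatenate to the answer.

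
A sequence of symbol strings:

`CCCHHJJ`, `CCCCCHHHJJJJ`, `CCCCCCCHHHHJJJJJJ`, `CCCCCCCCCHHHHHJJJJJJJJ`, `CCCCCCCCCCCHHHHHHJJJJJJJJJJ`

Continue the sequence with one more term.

Reading off run lengths: C runs 3, 5, 7, 9, 11; H runs 2, 3, 4, 5, 6; J runs 2, 4, 6, 8, 10 — each is linear in n (n = 1, 2, …).
Setting n = 6 gives 13, 7, 12 characters in each block.

CCCCCCCCCCCCCHHHHHHHJJJJJJJJJJJJ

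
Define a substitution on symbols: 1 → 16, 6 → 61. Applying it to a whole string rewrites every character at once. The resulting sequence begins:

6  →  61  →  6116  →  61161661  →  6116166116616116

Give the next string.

61161661166161161661611661161661

Applying the rule to each of the 16 symbols of 6116166116616116 gives the pieces 61 16 16 61 16 61 61 16 16 61 61 16 61 16 16 61, which concatenate to the answer.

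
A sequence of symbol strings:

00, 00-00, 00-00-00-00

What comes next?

s(k+1) = s(k)·-·s(k) — each term doubles the last with '-' between the halves.
One more doubling of 00-00-00-00 gives the answer.

00-00-00-00-00-00-00-00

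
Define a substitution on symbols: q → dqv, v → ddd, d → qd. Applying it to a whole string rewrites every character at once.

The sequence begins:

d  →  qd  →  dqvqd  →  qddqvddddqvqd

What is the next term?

Rewriting the 13 symbols of qddqvddddqvqd one by one yields dqv qd qd dqv ddd qd qd qd qd dqv ddd dqv qd; concatenated:

dqvqdqddqvdddqdqdqdqddqvddddqvqd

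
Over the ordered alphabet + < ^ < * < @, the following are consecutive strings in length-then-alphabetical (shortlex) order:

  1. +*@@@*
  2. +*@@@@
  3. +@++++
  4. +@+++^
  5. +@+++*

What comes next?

The successor of +@+++* increments the rightmost position that isn't already @ and resets every position after it to +.

+@+++@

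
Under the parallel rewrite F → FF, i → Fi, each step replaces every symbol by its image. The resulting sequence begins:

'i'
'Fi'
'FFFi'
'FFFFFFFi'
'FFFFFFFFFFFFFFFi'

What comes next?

Rewriting the 16 symbols of FFFFFFFFFFFFFFFi one by one yields FF FF FF FF FF FF FF FF FF FF FF FF FF FF FF Fi; concatenated:

FFFFFFFFFFFFFFFFFFFFFFFFFFFFFFFi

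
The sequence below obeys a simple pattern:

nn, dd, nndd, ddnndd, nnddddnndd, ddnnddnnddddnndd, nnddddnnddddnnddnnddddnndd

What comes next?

ddnnddnnddddnnddnnddddnnddddnnddnnddddnndd

Each term (from the third on) is the two preceding terms concatenated in order: term 3 = nn·dd = nndd.
So term 8 is ddnnddnnddddnndd·nnddddnnddddnnddnnddddnndd.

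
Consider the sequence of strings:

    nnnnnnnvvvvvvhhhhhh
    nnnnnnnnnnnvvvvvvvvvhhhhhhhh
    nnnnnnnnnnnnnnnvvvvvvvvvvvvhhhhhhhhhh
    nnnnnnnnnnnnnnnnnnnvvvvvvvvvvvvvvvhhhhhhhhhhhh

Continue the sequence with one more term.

nnnnnnnnnnnnnnnnnnnnnnnvvvvvvvvvvvvvvvvvvhhhhhhhhhhhhhh

Reading off run lengths: n runs 7, 11, 15, 19; v runs 6, 9, 12, 15; h runs 6, 8, 10, 12 — each is linear in n, where the shown terms are n = 2, 3, 4, 5.
At n = 6 the blocks have lengths 23, 18, 14.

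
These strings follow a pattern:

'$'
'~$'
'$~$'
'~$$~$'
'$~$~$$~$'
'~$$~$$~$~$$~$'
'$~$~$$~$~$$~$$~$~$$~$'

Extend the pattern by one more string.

From term 3 onward, concatenate the second-to-last term with the last: $·~$ = $~$, ~$·$~$ = ~$$~$, …
The next term joins ~$$~$$~$~$$~$ and $~$~$$~$~$$~$$~$~$$~$.

~$$~$$~$~$$~$$~$~$$~$~$$~$$~$~$$~$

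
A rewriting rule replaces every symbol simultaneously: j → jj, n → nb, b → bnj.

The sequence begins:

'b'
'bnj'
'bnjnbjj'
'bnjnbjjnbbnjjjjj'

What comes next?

Rewriting the 16 symbols of bnjnbjjnbbnjjjjj one by one yields bnj nb jj nb bnj jj jj nb bnj bnj nb jj jj jj jj jj; concatenated:

bnjnbjjnbbnjjjjjnbbnjbnjnbjjjjjjjjjj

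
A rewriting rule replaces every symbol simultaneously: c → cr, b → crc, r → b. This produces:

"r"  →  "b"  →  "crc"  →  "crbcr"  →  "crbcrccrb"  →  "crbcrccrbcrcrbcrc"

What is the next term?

Rewriting the 17 symbols of crbcrccrbcrcrbcrc one by one yields cr b crc cr b cr cr b crc cr b cr b crc cr b cr; concatenated:

crbcrccrbcrcrbcrccrbcrbcrccrbcr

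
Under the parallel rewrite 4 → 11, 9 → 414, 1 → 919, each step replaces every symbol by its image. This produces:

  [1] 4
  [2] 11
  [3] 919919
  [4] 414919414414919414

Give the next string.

Applying the rule to each of the 18 symbols of 414919414414919414 gives the pieces 11 919 11 414 919 414 11 919 11 11 919 11 414 919 414 11 919 11, which concatenate to the answer.

1191911414919414119191111919114149194141191911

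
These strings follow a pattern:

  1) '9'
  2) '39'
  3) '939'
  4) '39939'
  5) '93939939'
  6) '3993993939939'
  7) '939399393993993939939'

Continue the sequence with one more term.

This is a Fibonacci-style word recurrence s(k) = s(k−2)·s(k−1): e.g. 9·39 = 939.
The next term joins 3993993939939 and 939399393993993939939.

3993993939939939399393993993939939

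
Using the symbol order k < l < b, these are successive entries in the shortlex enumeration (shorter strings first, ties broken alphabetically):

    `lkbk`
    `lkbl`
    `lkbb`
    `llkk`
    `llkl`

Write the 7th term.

lllk

Stepping forward 2 times from llkl: llkl → llkb, then the target.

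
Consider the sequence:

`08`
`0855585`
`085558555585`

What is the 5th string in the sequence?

0855585555855558555585

The strings grow by a fixed suffix 55585 each time.
From 085558555585, 2 further steps: 085558555585 → 08555855558555585 → (answer).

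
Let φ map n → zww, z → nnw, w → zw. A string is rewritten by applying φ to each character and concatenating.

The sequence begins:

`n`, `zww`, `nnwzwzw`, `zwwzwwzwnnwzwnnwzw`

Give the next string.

Applying the rule to each of the 18 symbols of zwwzwwzwnnwzwnnwzw gives the pieces nnw zw zw nnw zw zw nnw zw zww zww zw nnw zw zww zww zw nnw zw, which concatenate to the answer.

nnwzwzwnnwzwzwnnwzwzwwzwwzwnnwzwzwwzwwzwnnwzw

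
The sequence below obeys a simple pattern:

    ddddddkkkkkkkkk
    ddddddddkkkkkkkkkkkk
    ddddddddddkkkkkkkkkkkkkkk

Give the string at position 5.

Term n consists of 2n d's, followed by 3n k's, where the shown terms are n = 3, 4, 5.
At n = 7 the blocks have lengths 14, 21.

ddddddddddddddkkkkkkkkkkkkkkkkkkkkk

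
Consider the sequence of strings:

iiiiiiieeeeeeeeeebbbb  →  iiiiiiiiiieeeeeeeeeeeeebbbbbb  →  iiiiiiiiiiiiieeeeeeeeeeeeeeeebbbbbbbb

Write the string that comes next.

The n-th term is 3n-2 i's then 3n+1 e's then 2n-2 b's, where the shown terms are n = 3, 4, 5.
At n = 6 the blocks have lengths 16, 19, 10.

iiiiiiiiiiiiiiiieeeeeeeeeeeeeeeeeeebbbbbbbbbb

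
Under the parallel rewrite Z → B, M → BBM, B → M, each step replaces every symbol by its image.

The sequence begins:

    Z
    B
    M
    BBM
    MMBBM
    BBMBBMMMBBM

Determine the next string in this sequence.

Rewriting each symbol of BBMBBMMMBBM: B→M, B→M, M→BBM, B→M, B→M, M→BBM, M→BBM, M→BBM, B→M, B→M, M→BBM, which concatenates to M M BBM M M BBM BBM BBM M M BBM.

MMBBMMMBBMBBMBBMMMBBM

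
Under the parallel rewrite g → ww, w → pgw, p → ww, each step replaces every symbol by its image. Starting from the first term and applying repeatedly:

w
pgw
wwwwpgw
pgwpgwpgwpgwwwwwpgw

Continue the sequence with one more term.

Rewriting the 19 symbols of pgwpgwpgwpgwwwwwpgw one by one yields ww ww pgw ww ww pgw ww ww pgw ww ww pgw pgw pgw pgw pgw ww ww pgw; concatenated:

wwwwpgwwwwwpgwwwwwpgwwwwwpgwpgwpgwpgwpgwwwwwpgw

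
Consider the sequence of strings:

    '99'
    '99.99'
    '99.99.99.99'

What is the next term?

s(k+1) = s(k)·.·s(k) — each term doubles the last with '.' between the halves.
Doubling 99.99.99.99 with '.' between the halves:

99.99.99.99.99.99.99.99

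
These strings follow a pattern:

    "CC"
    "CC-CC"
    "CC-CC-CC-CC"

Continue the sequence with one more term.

Every step duplicates the string with '-' between the halves.
Doubling CC-CC-CC-CC with '-' between the halves:

CC-CC-CC-CC-CC-CC-CC-CC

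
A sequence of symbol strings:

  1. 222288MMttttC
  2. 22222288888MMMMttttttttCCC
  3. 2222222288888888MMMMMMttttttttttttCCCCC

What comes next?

Each string has the form 2^{2n+2} 8^{3n-1} M^{2n} t^{4n} C^{2n-1} (n = 1, 2, …).
For the next term, n = 4, so the run lengths are 10, 11, 8, 16, 7.

222222222288888888888MMMMMMMMttttttttttttttttCCCCCCC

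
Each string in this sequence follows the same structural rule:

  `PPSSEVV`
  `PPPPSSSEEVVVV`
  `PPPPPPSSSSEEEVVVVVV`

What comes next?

Term n consists of 2n P's, followed by n+1 S's, followed by n E's, followed by 2n V's (n = 1, 2, …).
At n = 4 the blocks have lengths 8, 5, 4, 8.

PPPPPPPPSSSSSEEEEVVVVVVVV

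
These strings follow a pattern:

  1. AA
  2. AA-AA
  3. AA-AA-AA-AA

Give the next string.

Each string is two copies of the previous one joined by '-'.
So the next term is two copies of AA-AA-AA-AA with '-' between the halves.

AA-AA-AA-AA-AA-AA-AA-AA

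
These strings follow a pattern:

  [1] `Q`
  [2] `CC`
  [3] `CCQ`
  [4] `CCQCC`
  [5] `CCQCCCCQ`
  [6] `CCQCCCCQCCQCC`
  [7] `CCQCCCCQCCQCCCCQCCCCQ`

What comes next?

This is a Fibonacci-style word recurrence s(k) = s(k−1)·s(k−2): e.g. CC·Q = CCQ.
Continuing: CCQCCCCQCCQCCCCQCCCCQ · CCQCCCCQCCQCC gives term 8.

CCQCCCCQCCQCCCCQCCCCQCCQCCCCQCCQCC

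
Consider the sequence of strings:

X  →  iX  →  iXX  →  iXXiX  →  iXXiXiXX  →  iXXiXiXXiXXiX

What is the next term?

This is a Fibonacci-style word recurrence s(k) = s(k−1)·s(k−2): e.g. iX·X = iXX.
Continuing: iXXiXiXXiXXiX · iXXiXiXX gives term 7.

iXXiXiXXiXXiXiXXiXiXX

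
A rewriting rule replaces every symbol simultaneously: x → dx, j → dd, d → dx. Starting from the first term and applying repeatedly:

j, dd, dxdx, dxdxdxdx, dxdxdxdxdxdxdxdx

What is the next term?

dxdxdxdxdxdxdxdxdxdxdxdxdxdxdxdx

φ(dxdxdxdxdxdxdxdx) expands symbol-by-symbol to dx dx dx dx dx dx dx dx dx dx dx dx dx dx dx dx; joining the 16 pieces gives the next term.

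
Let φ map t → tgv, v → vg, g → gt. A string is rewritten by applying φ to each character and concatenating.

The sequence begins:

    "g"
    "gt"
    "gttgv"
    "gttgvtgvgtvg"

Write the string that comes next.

Apply φ to gttgvtgvgtvg symbol by symbol: g→gt, t→tgv, t→tgv, g→gt, v→vg, t→tgv, g→gt, v→vg, g→gt, t→tgv, v→vg, g→gt; joined: gt tgv tgv gt vg tgv gt vg gt tgv vg gt.

gttgvtgvgtvgtgvgtvggttgvvggt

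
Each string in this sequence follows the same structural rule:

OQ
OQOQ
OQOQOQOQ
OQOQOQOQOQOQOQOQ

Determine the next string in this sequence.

OQOQOQOQOQOQOQOQOQOQOQOQOQOQOQOQ

s(k+1) = s(k)·s(k) — each term doubles the last.
One more doubling of OQOQOQOQOQOQOQOQ gives the answer.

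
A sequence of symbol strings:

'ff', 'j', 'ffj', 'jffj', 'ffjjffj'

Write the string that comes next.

From term 3 onward, concatenate the second-to-last term with the last: ff·j = ffj, j·ffj = jffj, …
The next term joins jffj and ffjjffj.

jffjffjjffj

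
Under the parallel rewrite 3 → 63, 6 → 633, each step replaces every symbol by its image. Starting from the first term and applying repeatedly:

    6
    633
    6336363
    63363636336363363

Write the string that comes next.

63363636336363363633636363363633636363363

Replace each of the 17 characters of 63363636336363363 in place — 633 63 63 633 63 633 63 633 63 63 633 63 633 63 63 633 63 — and concatenate.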